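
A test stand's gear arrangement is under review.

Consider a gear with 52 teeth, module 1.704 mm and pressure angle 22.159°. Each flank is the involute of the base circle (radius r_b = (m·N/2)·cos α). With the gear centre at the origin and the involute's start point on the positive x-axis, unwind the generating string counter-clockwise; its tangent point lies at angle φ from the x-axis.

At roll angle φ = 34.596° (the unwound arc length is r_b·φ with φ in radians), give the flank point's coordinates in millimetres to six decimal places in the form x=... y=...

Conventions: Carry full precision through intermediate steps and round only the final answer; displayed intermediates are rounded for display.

x=47.843556 y=2.902626

recognized (one wheel, involute flank): single-mesh tooth geometry, m = 1.704, N = 52
pitch radius r_p = m·N/2 = 1.704·52/2 = 44.304000
base radius r_b = r_p·cos α = 44.304000·cos 22.159° = 41.031739
roll angle φ = 34.596° = 0.60381411 rad
x = r_b·(cos φ + φ·sin φ) = 47.843556
y = r_b·(sin φ − φ·cos φ) = 2.902626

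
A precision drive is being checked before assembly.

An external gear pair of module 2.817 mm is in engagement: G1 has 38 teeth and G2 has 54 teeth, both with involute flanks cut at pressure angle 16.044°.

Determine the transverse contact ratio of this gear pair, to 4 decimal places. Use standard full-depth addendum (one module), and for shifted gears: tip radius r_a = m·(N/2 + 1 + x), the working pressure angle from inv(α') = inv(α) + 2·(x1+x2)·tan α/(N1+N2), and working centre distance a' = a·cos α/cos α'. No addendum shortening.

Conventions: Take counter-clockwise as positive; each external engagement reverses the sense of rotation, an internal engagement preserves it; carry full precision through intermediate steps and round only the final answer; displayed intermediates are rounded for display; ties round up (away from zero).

topology: single-mesh involute geometry — m = 2.817, 38T/54T pair
base radii: r_b1 = 51.438265, r_b2 = 73.096482
tip radii: r_a1 = 56.340000, r_a2 = 78.876000
no profile shift: α' = α, a' = a
action lengths: √(r_a1²−r_b1²) = 22.984788, √(r_a2²−r_b2²) = 29.636594
base pitch p_b = π·m·cos α = 8.505162
CR = (22.984788 + 29.636594 − 129.582000·sin 16.04400°)/8.505162 = 1.976223
contact ratio ≈ 1.9762

1.9762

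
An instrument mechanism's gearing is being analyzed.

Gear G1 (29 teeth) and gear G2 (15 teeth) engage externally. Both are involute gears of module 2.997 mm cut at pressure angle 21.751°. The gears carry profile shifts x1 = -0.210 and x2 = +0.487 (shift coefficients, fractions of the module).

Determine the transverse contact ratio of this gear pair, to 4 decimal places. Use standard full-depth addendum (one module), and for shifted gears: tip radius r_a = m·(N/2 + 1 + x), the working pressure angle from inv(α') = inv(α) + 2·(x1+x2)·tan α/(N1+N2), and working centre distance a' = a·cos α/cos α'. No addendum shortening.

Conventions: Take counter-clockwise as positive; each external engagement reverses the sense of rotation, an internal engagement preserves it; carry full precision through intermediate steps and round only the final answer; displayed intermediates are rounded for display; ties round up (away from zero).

class = single-mesh tooth geometry [involute pair 29T × 15T, m = 2.997]
base radii: r_b1 = 40.362531, r_b2 = 20.877171
tip radii: r_a1 = 45.824130, r_a2 = 26.934039
inv(α') = inv(21.751°) + 2·(-0.210+0.487)·tan α/(29+15) = 0.02437673  ⇒  α' = 23.41380°
a' = a·cos α / cos α' = 65.9340·cos 21.751°/cos 23.41380° = 66.734709
action lengths: √(r_a1²−r_b1²) = 21.696013, √(r_a2²−r_b2²) = 17.017232
base pitch p_b = π·m·cos α = 8.745009
CR = (21.696013 + 17.017232 − 66.734709·sin 23.41380°)/8.745009 = 1.394503
contact ratio ≈ 1.3945

1.3945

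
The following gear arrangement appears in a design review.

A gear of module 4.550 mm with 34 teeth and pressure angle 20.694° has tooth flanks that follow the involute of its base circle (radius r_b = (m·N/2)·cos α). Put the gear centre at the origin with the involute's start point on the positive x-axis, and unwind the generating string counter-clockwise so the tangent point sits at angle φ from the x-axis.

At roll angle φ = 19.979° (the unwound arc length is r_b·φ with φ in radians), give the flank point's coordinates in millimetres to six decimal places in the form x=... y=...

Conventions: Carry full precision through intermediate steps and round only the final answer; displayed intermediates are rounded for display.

recognized (one wheel, involute flank): single-mesh tooth geometry, m = 4.550, N = 34
pitch radius r_p = m·N/2 = 4.550·34/2 = 77.350000
base radius r_b = r_p·cos α = 77.350000·cos 20.694° = 72.359459
roll angle φ = 19.979° = 0.34869933 rad
x = r_b·(cos φ + φ·sin φ) = 76.625773
y = r_b·(sin φ − φ·cos φ) = 1.010270

x=76.625773 y=1.010270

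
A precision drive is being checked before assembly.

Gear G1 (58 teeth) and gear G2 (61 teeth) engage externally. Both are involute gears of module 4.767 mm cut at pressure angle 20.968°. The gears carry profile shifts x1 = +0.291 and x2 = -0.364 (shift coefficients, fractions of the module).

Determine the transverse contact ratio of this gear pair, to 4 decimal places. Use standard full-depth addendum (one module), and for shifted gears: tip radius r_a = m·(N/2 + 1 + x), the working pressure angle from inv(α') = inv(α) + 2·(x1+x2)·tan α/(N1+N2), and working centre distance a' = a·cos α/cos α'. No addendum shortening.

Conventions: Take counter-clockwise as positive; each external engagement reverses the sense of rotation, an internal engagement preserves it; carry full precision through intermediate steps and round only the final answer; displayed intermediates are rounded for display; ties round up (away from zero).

recognized (one external pair, fixed centres): single-mesh tooth geometry, m = 4.767, N1 = 58, N2 = 61
base radii: r_b1 = 129.088608, r_b2 = 135.765605
tip radii: r_a1 = 144.397197, r_a2 = 148.425312
inv(α') = inv(20.968°) + 2·(+0.291-0.364)·tan α/(58+61) = 0.01679256  ⇒  α' = 20.78278°
a' = a·cos α / cos α' = 283.6365·cos 20.968°/cos 20.78278° = 283.287037
action lengths: √(r_a1²−r_b1²) = 64.704573, √(r_a2²−r_b2²) = 59.981445
base pitch p_b = π·m·cos α = 13.984270
CR = (64.704573 + 59.981445 − 283.287037·sin 20.78278°)/13.984270 = 1.728256
contact ratio ≈ 1.7283

1.7283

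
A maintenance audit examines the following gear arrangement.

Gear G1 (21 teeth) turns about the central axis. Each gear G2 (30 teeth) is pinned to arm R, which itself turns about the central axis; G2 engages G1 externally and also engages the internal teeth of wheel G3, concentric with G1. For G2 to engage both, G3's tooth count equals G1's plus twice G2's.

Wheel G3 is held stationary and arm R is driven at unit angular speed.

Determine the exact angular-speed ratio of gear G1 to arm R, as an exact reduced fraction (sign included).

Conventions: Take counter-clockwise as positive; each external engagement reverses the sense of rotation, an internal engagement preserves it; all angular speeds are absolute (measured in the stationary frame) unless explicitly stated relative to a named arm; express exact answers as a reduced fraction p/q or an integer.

planetary set (21T centre, 30T on arm, 81T internal) — Willis relation
ring teeth: 21 + 2·30 = 81
21(ω_sun−ω_arm) = −81(ω_ring−ω_arm),  ω_ring = 0, ω_arm = 1
ω_sun = 1 − (81/21)(0−1) = 34/7
ω_out/ω_in = 34/7

34/7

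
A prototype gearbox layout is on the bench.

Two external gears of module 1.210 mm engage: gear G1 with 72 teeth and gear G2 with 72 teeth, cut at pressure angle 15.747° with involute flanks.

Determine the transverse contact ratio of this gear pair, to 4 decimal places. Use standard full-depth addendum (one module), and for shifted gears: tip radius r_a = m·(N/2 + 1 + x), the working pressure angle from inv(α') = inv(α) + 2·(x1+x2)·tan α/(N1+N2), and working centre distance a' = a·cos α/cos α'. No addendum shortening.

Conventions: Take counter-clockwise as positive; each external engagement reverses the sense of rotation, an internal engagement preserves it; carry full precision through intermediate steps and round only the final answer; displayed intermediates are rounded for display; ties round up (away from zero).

2.1225

class = single-mesh tooth geometry [involute pair 72T × 72T, m = 1.210]
base radii: r_b1 = 41.925169, r_b2 = 41.925169
tip radii: r_a1 = 44.770000, r_a2 = 44.770000
no profile shift: α' = α, a' = a
action lengths: √(r_a1²−r_b1²) = 15.704556, √(r_a2²−r_b2²) = 15.704556
base pitch p_b = π·m·cos α = 3.658661
CR = (15.704556 + 15.704556 − 87.120000·sin 15.74700°)/3.658661 = 2.122528
contact ratio ≈ 2.1225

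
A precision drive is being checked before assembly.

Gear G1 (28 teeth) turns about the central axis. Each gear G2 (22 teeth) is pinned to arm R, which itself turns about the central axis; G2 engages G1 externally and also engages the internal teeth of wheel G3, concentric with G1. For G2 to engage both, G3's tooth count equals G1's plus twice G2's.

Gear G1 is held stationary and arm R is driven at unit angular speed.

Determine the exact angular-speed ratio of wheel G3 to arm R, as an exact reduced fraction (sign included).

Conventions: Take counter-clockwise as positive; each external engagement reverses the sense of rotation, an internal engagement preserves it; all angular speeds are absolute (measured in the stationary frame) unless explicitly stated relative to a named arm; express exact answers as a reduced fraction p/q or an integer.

25/18

class = planetary set [G3 = 28+2·22 = 72; Willis about the carrier]
ring teeth: 28 + 2·22 = 72
28(ω_sun−ω_arm) = −72(ω_ring−ω_arm),  ω_sun = 0, ω_arm = 1
ω_ring = 1 − (28/72)(0−1) = 25/18
ω_out/ω_in = 25/18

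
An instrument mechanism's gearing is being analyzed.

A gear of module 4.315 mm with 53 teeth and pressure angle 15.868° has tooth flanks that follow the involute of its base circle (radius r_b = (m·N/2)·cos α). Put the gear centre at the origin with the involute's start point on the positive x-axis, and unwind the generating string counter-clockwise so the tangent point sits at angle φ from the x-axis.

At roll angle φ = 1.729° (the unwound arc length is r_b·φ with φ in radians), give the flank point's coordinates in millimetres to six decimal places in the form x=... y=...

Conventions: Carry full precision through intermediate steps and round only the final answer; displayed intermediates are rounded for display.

topology: single-mesh involute geometry — m = 4.315, N = 53
pitch radius r_p = m·N/2 = 4.315·53/2 = 114.347500
base radius r_b = r_p·cos α = 114.347500·cos 15.868° = 109.990193
roll angle φ = 1.729° = 0.03017674 rad
x = r_b·(cos φ + φ·sin φ) = 110.040262
y = r_b·(sin φ − φ·cos φ) = 0.001007

x=110.040262 y=0.001007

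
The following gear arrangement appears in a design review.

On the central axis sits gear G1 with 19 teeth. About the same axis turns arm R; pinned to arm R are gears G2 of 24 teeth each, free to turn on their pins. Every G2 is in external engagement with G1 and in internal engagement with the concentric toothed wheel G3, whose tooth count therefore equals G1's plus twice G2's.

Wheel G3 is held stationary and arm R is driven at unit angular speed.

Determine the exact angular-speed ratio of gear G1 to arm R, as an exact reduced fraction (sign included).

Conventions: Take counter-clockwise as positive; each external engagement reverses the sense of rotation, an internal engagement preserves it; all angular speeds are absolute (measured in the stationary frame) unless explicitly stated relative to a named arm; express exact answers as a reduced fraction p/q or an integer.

86/19

topology: planetary set — G1 19T / G2 24T / G3 67T, arm = carrier (Willis)
ring teeth: 19 + 2·24 = 67
19(ω_sun−ω_arm) = −67(ω_ring−ω_arm),  ω_ring = 0, ω_arm = 1
ω_sun = 1 − (67/19)(0−1) = 86/19
ω_out/ω_in = 86/19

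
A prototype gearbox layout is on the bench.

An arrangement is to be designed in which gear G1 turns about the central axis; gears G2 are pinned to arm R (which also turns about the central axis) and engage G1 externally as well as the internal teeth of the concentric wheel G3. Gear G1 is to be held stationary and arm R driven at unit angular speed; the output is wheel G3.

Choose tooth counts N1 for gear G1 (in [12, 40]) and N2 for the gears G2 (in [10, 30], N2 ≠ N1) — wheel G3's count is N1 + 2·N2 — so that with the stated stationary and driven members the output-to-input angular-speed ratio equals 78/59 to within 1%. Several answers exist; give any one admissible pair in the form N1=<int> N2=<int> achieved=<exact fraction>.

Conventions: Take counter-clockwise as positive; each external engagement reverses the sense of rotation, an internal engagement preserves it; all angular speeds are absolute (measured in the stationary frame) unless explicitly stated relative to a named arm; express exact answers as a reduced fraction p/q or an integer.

N1=19 N2=20 achieved=78/59

topology: planetary set — design target 78/59, arm = carrier (Willis)
Willis with ω_sun = 0: ω_ring/ω_arm = (N1+N3)/N3; set equal to 78/59  ⇒  N3/N1 = 1/(78/59 − 1) = 59/19
N3 = N1 + 2·N2  ⇒  N2/N1 = (N3/N1 − 1)/2 = (59/19 − 1)/2 = 20/19
smallest multiple with N1 ≥ 12 and N2 ≥ 10: k = 1  ⇒  N1 = 1·19 = 19, N2 = 1·20 = 20 (N1 ≤ 40, N2 ≤ 30, N2 ≠ N1 ✓), N3 = 19 + 2·20 = 59
check: (N1+N3)/N3 with N1 = 19, N3 = 59 gives 78/59; |achieved − target| = 0 ≤ 39/2950 ✓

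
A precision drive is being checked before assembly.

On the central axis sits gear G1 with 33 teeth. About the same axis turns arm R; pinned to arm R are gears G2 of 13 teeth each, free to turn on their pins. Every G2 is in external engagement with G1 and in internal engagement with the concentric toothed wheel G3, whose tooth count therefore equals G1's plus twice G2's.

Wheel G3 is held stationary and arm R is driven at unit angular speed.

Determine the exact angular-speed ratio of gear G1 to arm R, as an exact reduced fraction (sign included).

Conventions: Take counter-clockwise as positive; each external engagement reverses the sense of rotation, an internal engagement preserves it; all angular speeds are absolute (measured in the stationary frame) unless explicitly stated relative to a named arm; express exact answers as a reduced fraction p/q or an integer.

planetary set (33T centre, 13T on arm, 59T internal) — Willis relation
ring teeth: 33 + 2·13 = 59
33(ω_sun−ω_arm) = −59(ω_ring−ω_arm),  ω_ring = 0, ω_arm = 1
ω_sun = 1 − (59/33)(0−1) = 92/33
ω_out/ω_in = 92/33

92/33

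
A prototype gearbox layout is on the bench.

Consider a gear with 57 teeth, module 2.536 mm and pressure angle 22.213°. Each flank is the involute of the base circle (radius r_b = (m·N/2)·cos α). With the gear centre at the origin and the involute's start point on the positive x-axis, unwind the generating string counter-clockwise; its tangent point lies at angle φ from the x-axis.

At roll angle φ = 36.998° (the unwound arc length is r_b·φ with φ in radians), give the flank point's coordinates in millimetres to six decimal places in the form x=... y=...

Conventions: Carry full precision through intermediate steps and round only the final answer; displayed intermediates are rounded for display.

class = single-mesh tooth geometry [base-circle involute, m = 2.536, 57T]
pitch radius r_p = m·N/2 = 2.536·57/2 = 72.276000
base radius r_b = r_p·cos α = 72.276000·cos 22.213° = 66.912024
roll angle φ = 36.998° = 0.64573692 rad
x = r_b·(cos φ + φ·sin φ) = 79.441481
y = r_b·(sin φ − φ·cos φ) = 5.758793

x=79.441481 y=5.758793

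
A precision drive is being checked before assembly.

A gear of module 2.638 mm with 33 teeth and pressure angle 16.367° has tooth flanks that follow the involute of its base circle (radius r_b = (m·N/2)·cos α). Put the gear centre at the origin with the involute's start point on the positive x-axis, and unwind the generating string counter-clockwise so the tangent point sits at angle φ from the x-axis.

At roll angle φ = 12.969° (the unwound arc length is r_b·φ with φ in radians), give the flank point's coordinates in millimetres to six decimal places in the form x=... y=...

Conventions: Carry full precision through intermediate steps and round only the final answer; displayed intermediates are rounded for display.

single-mesh involute tooth geometry (33T wheel at module 2.638)
pitch radius r_p = m·N/2 = 2.638·33/2 = 43.527000
base radius r_b = r_p·cos α = 43.527000·cos 16.367° = 41.763131
roll angle φ = 12.969° = 0.22635175 rad
x = r_b·(cos φ + φ·sin φ) = 42.819335
y = r_b·(sin φ − φ·cos φ) = 0.160619

x=42.819335 y=0.160619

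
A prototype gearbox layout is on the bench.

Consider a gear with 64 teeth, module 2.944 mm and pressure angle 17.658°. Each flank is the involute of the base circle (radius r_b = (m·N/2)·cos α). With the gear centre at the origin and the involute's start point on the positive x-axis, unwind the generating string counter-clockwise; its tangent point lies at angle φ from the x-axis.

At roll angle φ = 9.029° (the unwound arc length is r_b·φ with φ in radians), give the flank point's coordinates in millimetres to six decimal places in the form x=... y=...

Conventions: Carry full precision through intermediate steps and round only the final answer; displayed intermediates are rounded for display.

x=90.877027 y=0.116810

single-mesh involute tooth geometry (64T wheel at module 2.944)
pitch radius r_p = m·N/2 = 2.944·64/2 = 94.208000
base radius r_b = r_p·cos α = 94.208000·cos 17.658° = 89.769305
roll angle φ = 9.029° = 0.15758578 rad
x = r_b·(cos φ + φ·sin φ) = 90.877027
y = r_b·(sin φ − φ·cos φ) = 0.116810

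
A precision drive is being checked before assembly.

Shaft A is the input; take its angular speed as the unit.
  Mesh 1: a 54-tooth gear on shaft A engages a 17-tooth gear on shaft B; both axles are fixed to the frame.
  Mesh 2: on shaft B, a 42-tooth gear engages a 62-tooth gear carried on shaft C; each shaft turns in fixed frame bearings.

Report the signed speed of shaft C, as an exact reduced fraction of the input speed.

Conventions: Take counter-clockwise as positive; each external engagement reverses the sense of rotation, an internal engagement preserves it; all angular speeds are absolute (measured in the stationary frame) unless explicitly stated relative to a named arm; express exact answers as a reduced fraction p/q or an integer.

1134/527

2-mesh fixed-axis compound train (all bearings frame-fixed)
mesh 1 [54T→17T]: |ω|/ω_in = 1×54/17 = 54/17, sense flips to −
mesh 2 [42T→62T]: |ω|/ω_in = (54/17)×42/62 = 1134/527, sense flips to +
signed output speed (× input speed) = 1134/527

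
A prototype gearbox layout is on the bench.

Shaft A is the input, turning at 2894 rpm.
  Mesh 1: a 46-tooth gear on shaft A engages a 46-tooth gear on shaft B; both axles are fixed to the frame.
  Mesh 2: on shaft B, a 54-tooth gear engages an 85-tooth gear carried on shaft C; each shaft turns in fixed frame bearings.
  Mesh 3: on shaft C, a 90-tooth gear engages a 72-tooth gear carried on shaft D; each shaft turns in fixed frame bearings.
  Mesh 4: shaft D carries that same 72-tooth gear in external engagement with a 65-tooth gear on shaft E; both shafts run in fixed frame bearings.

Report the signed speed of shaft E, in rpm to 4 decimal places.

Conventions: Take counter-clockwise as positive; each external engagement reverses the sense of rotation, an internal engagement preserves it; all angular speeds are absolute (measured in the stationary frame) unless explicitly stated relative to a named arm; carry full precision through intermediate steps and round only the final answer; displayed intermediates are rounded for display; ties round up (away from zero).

+2545.6724 rpm

topology: fixed-axis compound train — 4 meshes, A→E
mesh 1 [46T→46T]: ω = 2894.0000×46/46 = 2894.0000 rpm, sense flips to −
mesh 2 [54T→85T]: ω = 2894.0000×54/85 = 1838.5412 rpm, sense flips to +
mesh 3 [90T→72T]: ω = 1838.5412×90/72 = 2298.1765 rpm, sense flips to −
mesh 4 [72T→65T]: ω = 2298.1765×72/65 = 2545.6724 rpm, sense flips to +
signed output speed = +2545.6724 rpm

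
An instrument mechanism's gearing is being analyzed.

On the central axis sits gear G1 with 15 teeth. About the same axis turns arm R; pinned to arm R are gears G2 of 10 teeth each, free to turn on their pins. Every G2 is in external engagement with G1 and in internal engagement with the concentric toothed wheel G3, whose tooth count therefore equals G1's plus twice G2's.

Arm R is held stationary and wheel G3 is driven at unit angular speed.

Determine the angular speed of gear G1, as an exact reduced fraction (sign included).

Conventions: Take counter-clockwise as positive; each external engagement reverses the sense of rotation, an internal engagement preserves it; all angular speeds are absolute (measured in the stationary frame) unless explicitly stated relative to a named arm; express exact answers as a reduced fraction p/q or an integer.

class = planetary set [G3 = 15+2·10 = 35; Willis about the carrier]
ring teeth: 15 + 2·10 = 35
15(ω_sun−ω_arm) = −35(ω_ring−ω_arm),  ω_arm = 0, ω_ring = 1
ω_sun = 0 − (35/15)(1−0) = -7/3
exact speed ratio = -7/3

-7/3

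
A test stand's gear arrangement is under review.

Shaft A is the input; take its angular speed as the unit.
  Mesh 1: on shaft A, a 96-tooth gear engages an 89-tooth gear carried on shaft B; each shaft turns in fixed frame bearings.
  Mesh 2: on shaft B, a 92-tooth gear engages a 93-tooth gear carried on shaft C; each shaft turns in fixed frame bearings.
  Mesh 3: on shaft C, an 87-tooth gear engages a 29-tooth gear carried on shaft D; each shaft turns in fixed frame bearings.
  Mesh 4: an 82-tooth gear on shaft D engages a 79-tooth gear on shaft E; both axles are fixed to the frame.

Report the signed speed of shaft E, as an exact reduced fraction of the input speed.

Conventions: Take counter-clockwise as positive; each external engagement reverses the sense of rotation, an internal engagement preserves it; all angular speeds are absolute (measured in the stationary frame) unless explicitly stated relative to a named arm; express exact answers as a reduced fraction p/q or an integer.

724224/217961

4-mesh fixed-axis compound train (all bearings frame-fixed)
mesh 1 [96T→89T]: |ω|/ω_in = 1×96/89 = 96/89, sense flips to −
mesh 2 [92T→93T]: |ω|/ω_in = (96/89)×92/93 = 2944/2759, sense flips to +
mesh 3 [87T→29T]: |ω|/ω_in = (2944/2759)×87/29 = 8832/2759, sense flips to −
mesh 4 [82T→79T]: |ω|/ω_in = (8832/2759)×82/79 = 724224/217961, sense flips to +
signed output speed (× input speed) = 724224/217961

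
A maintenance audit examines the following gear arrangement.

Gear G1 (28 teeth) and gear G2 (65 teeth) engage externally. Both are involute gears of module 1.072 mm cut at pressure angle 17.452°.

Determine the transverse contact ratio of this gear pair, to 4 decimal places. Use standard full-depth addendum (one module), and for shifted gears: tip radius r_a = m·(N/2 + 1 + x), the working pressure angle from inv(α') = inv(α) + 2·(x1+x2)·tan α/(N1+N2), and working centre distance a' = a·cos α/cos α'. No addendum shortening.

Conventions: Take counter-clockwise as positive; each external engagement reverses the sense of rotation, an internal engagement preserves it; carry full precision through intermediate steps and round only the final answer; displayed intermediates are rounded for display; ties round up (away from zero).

topology: single-mesh involute geometry — m = 1.072, 28T/65T pair
base radii: r_b1 = 14.317160, r_b2 = 33.236264
tip radii: r_a1 = 16.080000, r_a2 = 35.912000
no profile shift: α' = α, a' = a
action lengths: √(r_a1²−r_b1²) = 7.320201, √(r_a2²−r_b2²) = 13.602298
base pitch p_b = π·m·cos α = 3.212763
CR = (7.320201 + 13.602298 − 49.848000·sin 17.45200°)/3.212763 = 1.859069
contact ratio ≈ 1.8591

1.8591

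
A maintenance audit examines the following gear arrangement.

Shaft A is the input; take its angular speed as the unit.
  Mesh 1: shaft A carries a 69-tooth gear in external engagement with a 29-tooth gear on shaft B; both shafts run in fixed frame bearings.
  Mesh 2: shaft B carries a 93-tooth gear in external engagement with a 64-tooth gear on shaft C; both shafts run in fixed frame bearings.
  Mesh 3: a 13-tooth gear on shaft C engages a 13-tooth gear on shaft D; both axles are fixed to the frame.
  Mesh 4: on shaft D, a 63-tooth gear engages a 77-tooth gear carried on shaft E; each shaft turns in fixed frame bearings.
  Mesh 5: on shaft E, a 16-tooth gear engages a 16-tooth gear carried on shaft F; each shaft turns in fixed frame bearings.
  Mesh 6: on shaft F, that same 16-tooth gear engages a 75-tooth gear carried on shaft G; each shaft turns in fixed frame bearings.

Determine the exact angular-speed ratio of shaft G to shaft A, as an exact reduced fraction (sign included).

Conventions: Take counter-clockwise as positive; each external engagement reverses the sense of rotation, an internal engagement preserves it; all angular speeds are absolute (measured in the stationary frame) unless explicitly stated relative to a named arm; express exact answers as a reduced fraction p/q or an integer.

class = fixed-axis compound train [6 meshes; 6 ratios multiply, 6 sense flips]
mesh 1 [69T→29T]: running ratio 69/29, sense −
mesh 2 [93T→64T]: running ratio 6417/1856, sense +
mesh 3 [13T→13T]: running ratio 6417/1856, sense −
mesh 4 [63T→77T]: running ratio 57753/20416, sense +
mesh 5 [16T→16T]: running ratio 57753/20416, sense −
mesh 6 [16T→75T]: running ratio 19251/31900, sense +
ω_out/ω_in = 19251/31900

19251/31900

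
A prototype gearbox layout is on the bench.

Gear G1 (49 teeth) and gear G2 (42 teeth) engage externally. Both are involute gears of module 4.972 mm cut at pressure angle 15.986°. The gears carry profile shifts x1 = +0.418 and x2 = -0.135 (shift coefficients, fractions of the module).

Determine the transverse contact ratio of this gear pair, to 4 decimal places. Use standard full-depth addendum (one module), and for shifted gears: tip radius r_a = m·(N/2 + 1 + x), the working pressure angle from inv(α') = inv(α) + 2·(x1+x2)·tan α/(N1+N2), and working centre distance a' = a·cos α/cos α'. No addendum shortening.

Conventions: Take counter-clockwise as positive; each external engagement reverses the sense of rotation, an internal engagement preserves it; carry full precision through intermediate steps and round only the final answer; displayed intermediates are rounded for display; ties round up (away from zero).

single-mesh involute tooth geometry (49T engaging 42T at module 4.972)
base radii: r_b1 = 117.103333, r_b2 = 100.374285
tip radii: r_a1 = 128.864296, r_a2 = 108.712780
inv(α') = inv(15.986°) + 2·(+0.418-0.135)·tan α/(49+42) = 0.00925448  ⇒  α' = 17.13962°
a' = a·cos α / cos α' = 226.2260·cos 15.986°/cos 17.13962° = 227.584788
action lengths: √(r_a1²−r_b1²) = 53.784907, √(r_a2²−r_b2²) = 41.754896
base pitch p_b = π·m·cos α = 15.015958
CR = (53.784907 + 41.754896 − 227.584788·sin 17.13962°)/15.015958 = 1.896001
contact ratio ≈ 1.8960

1.8960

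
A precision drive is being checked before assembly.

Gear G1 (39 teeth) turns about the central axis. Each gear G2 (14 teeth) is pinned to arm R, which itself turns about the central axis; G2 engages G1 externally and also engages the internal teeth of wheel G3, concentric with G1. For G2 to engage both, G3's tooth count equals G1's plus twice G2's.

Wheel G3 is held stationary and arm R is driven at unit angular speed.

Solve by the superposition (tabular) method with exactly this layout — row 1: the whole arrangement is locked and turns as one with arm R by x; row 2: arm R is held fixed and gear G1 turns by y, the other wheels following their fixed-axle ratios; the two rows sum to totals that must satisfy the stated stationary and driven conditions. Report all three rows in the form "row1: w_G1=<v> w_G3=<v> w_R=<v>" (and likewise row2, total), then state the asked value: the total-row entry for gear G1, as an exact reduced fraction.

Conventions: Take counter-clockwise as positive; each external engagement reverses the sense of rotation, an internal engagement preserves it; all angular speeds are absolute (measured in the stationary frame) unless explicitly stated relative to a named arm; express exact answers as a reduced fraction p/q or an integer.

planetary set (39T centre, 14T on arm, 67T internal) — Willis relation
row 1 (train locked, turned with arm): all members turn x
row 2 — arm fixed, fixed-axis ratios: sun y, ring −(39/67)·y, arm 0
boundary: total ω_ring = x − (39/67)·y = 0 and total ω_arm = x = 1  ⇒  y = 67/39, x = 1
row 2 ring = −(39/67)·67/39 = -1
totals (row 1 + row 2): sun 1 + 67/39 = 106/39, ring 1 + (-1) = 0, arm 1 + 0 = 1
asked cell (total, sun) = 106/39

row1: w_G1=1 w_G3=1 w_R=1
row2: w_G1=67/39 w_G3=-1 w_R=0
total: w_G1=106/39 w_G3=0 w_R=1
asked value: 106/39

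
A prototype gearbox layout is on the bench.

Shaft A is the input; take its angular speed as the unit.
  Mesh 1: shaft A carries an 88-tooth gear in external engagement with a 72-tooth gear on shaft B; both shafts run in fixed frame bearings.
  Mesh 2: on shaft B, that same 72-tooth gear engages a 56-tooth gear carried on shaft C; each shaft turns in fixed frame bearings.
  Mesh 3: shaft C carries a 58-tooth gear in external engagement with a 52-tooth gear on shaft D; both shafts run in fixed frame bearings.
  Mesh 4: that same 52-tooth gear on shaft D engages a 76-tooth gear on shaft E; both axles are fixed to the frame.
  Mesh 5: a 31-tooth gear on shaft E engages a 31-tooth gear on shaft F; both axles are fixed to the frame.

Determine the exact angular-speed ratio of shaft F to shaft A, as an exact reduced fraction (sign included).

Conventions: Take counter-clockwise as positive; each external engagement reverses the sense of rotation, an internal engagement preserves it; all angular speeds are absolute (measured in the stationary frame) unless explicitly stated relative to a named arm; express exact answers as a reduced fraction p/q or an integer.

class = fixed-axis compound train [5 meshes; 5 ratios multiply, 5 sense flips]
mesh 1 [88T→72T]: running ratio 11/9, sense −
mesh 2 [72T→56T]: running ratio 11/7, sense +
mesh 3 [58T→52T]: running ratio 319/182, sense −
mesh 4 [52T→76T]: running ratio 319/266, sense +
mesh 5 [31T→31T]: running ratio 319/266, sense −
ω_out/ω_in = -319/266

-319/266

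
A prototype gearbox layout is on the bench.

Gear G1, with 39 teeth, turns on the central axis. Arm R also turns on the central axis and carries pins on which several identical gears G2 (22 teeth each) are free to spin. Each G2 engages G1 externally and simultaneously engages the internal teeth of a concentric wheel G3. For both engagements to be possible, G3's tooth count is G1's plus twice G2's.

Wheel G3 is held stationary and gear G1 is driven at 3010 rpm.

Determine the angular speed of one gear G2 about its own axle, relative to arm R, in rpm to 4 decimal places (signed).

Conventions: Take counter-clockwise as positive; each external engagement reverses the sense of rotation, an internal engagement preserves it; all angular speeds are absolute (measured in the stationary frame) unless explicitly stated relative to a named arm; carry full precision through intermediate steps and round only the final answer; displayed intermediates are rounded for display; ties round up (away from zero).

-3630.1677 rpm

class = planetary set [G3 = 39+2·22 = 83; Willis about the carrier]
normalise by the input: solve with ω_sun = 1, then scale by 3010 rpm
ring teeth: 39 + 2·22 = 83
39(ω_sun−ω_arm) = −83(ω_ring−ω_arm),  ω_ring = 0, ω_sun = 1
39(1−ω_arm) = −83(0−ω_arm)  ⇒  122·ω_arm = 39  ⇒  ω_arm = 39/122
sun–planet mesh: 39·(1−39/122) = −22·(ω_p−ω_arm)  ⇒  ω_p−ω_arm = -3237/2684
scale: ω_p−ω_arm = -3237/2684 × 3010 rpm = -3630.1677 rpm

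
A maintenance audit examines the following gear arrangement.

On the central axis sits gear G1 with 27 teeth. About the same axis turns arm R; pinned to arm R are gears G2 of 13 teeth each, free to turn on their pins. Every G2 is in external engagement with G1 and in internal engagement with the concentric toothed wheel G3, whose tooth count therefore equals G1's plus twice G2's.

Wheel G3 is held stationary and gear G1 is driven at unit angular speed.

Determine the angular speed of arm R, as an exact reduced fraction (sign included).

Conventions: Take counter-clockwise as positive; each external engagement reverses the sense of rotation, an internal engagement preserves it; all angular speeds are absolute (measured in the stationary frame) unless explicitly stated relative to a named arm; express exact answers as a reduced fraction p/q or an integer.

27/80

class = planetary set [G3 = 27+2·13 = 53; Willis about the carrier]
ring teeth: 27 + 2·13 = 53
27(ω_sun−ω_arm) = −53(ω_ring−ω_arm),  ω_ring = 0, ω_sun = 1
27(1−ω_arm) = −53(0−ω_arm)  ⇒  80·ω_arm = 27  ⇒  ω_arm = 27/80
exact speed ratio = 27/80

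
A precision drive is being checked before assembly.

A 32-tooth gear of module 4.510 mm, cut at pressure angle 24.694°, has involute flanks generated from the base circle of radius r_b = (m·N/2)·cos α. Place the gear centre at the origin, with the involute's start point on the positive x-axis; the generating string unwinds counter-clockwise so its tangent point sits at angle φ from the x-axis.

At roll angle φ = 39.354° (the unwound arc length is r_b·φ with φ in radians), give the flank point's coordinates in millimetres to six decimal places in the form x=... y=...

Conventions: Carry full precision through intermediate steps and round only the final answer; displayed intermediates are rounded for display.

single-mesh involute tooth geometry (32T wheel at module 4.510)
pitch radius r_p = m·N/2 = 4.510·32/2 = 72.160000
base radius r_b = r_p·cos α = 72.160000·cos 24.694° = 65.561107
roll angle φ = 39.354° = 0.68685687 rad
x = r_b·(cos φ + φ·sin φ) = 79.249327
y = r_b·(sin φ − φ·cos φ) = 6.752971

x=79.249327 y=6.752971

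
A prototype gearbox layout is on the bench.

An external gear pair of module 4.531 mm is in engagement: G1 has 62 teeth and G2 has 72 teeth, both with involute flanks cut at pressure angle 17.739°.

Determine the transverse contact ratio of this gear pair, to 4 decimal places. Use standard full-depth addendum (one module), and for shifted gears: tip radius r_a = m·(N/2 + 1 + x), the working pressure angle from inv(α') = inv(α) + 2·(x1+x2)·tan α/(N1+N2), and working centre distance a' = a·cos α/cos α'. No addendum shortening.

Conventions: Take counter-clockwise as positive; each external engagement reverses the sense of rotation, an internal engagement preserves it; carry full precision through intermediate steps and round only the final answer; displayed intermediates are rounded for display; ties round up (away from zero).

topology: single-mesh involute geometry — m = 4.531, 62T/72T pair
base radii: r_b1 = 133.782685, r_b2 = 155.360538
tip radii: r_a1 = 144.992000, r_a2 = 167.647000
no profile shift: α' = α, a' = a
action lengths: √(r_a1²−r_b1²) = 55.900566, √(r_a2²−r_b2²) = 62.996984
base pitch p_b = π·m·cos α = 13.557765
CR = (55.900566 + 62.996984 − 303.577000·sin 17.73900°)/13.557765 = 1.947465
contact ratio ≈ 1.9475

1.9475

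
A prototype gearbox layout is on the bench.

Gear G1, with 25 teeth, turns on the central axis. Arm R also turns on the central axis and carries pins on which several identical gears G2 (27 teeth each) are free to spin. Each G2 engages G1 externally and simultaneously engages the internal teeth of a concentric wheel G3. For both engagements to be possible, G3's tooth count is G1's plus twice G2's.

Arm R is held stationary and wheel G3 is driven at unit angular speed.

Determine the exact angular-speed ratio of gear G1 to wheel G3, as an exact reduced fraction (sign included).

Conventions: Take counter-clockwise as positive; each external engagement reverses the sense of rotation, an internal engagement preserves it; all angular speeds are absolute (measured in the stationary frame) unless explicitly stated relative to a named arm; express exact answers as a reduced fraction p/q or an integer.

recognized (axles ride arm R): planetary set, 25/27/79 teeth
ring teeth: 25 + 2·27 = 79
25(ω_sun−ω_arm) = −79(ω_ring−ω_arm),  ω_arm = 0, ω_ring = 1
ω_sun = 0 − (79/25)(1−0) = -79/25
ω_out/ω_in = -79/25

-79/25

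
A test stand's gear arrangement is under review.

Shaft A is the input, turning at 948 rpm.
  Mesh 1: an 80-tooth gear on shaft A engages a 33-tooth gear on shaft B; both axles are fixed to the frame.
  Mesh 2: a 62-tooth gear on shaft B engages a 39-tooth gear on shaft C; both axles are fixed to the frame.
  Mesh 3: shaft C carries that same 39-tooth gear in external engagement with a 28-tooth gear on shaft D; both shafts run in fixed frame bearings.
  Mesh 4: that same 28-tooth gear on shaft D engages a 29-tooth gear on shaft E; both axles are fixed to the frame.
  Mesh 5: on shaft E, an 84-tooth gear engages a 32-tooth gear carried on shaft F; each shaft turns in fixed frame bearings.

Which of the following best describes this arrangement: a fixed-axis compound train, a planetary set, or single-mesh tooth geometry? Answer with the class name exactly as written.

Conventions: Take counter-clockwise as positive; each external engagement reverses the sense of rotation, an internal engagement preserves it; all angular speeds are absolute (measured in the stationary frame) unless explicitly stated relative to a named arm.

fixed-axis compound train

topology: fixed-axis compound train — 5 meshes, A→F
classification: fixed-axis compound train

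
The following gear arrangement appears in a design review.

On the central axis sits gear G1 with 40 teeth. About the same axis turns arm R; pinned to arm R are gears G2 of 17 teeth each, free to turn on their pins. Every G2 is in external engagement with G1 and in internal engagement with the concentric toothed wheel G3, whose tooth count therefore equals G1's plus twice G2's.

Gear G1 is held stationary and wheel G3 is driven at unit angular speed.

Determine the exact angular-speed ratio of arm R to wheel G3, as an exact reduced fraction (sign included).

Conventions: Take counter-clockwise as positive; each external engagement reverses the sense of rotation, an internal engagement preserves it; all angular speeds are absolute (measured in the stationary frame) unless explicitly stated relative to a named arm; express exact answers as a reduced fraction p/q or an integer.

class = planetary set [G3 = 40+2·17 = 74; Willis about the carrier]
ring teeth: 40 + 2·17 = 74
40(ω_sun−ω_arm) = −74(ω_ring−ω_arm),  ω_sun = 0, ω_ring = 1
40(0−ω_arm) = −74(1−ω_arm)  ⇒  114·ω_arm = 74  ⇒  ω_arm = 37/57
ω_out/ω_in = 37/57

37/57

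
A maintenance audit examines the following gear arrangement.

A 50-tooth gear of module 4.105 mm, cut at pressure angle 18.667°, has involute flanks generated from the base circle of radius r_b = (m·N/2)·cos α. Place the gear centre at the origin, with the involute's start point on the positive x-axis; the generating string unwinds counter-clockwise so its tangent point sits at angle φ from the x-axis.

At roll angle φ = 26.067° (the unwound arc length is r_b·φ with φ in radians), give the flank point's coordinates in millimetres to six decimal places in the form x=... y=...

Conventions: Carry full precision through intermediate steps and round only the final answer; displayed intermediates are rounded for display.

x=106.773824 y=2.989181

topology: single-mesh involute geometry — m = 4.105, N = 50
pitch radius r_p = m·N/2 = 4.105·50/2 = 102.625000
base radius r_b = r_p·cos α = 102.625000·cos 18.667° = 97.226389
roll angle φ = 26.067° = 0.45495498 rad
x = r_b·(cos φ + φ·sin φ) = 106.773824
y = r_b·(sin φ − φ·cos φ) = 2.989181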